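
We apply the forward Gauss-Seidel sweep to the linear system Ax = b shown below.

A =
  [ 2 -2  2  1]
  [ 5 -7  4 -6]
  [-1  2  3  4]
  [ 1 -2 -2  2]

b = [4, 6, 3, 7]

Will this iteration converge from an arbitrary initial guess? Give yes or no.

Diagonal D = diag(2, -7, 3, 2); L, U strict lower/upper.
T_GS = -(D+L)⁻¹U: row 0 first, T[0,1] = -(-2)/(2) = +1.0000; later rows by forward substitution.
  T[0,:] = [+0.0000  +1.0000  -1.0000  -0.5000]
  T[1,:] = [+0.0000  +0.7143  -0.1429  -1.2143]
  T[2,:] = [+0.0000  -0.1429  -0.2381  -0.6905]
  T[3,:] = [+0.0000  +0.0714  +0.1190  -1.6548]
|roots of det(T-λI)|: 1.5432, 0.7115, 0.3469, 0.0000.
ρ(T) = max|λ| = 1.5432; 1.5432 > 1 ⇒ diverges.

no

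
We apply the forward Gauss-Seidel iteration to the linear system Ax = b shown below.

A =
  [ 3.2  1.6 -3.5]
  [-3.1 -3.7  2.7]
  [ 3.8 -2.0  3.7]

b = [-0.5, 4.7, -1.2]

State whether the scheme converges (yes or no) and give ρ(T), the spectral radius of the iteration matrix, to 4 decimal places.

no, ρ = 1.1353

Write A = D+L+U with D = diag(3.2, -3.7, 3.7).
GS T = -(D+L)⁻¹U: row 0 first, T[0,1] = -(1.6)/(3.2) = -0.5000; later rows by forward substitution.
  T[0,:] = [+0.0000 -0.5000 +1.0938]
  T[1,:] = [+0.0000 +0.4189 -0.1867]
  T[2,:] = [+0.0000 +0.7400 -1.2242]
moduli |λ_i(T)| = 1.1353, 0.3301, 0.0000.
spectral radius ρ = 1.1353; 1.1353 > 1 ⇒ diverges.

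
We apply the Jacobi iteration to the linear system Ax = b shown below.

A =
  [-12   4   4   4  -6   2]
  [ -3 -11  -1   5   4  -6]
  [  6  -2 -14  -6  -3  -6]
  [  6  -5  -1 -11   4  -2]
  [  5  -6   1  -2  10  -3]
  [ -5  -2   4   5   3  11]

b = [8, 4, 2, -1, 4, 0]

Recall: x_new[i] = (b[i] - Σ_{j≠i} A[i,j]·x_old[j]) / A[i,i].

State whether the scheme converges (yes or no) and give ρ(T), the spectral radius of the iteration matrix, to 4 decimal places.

Split A = D + L + U, D = diag(-12, -11, -14, -11, 10, 11).
T_J = -D⁻¹(L+U): T[2,3] = -(-6)/(-14) = -0.4286; T[2,2] = 0.
  T[0,:] = [+0.0000, +0.3333, +0.3333, +0.3333, -0.5000, +0.1667]
  T[1,:] = [-0.2727, +0.0000, -0.0909, +0.4545, +0.3636, -0.5455]
  T[2,:] = [+0.4286, -0.1429, +0.0000, -0.4286, -0.2143, -0.4286]
  T[3,:] = [+0.5455, -0.4545, -0.0909, +0.0000, +0.3636, -0.1818]
  T[4,:] = [-0.5000, +0.6000, -0.1000, +0.2000, +0.0000, +0.3000]
  T[5,:] = [+0.4545, +0.1818, -0.3636, -0.4545, -0.2727, +0.0000]
moduli |λ_i(T)| = 1.1708, 0.7529, 0.5485, 0.5485, 0.3779, 0.2069.
ρ(T) = max|λ| = 1.1708; 1.1708 > 1, so it fails to converge.

no, ρ = 1.1708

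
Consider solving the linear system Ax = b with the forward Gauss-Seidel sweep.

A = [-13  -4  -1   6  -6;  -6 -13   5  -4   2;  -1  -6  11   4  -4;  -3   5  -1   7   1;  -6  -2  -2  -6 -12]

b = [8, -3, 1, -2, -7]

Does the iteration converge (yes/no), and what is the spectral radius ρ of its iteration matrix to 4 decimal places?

Let D = diag(-13, -13, 11, 7, -12); L, U the strict triangles.
GS T = -(D+L)⁻¹U: row 0 first, T[0,4] = -(-6)/(-13) = -0.4615; later rows by forward substitution.
  T[0,:] = [+0.0000 -0.3077 -0.0769 +0.4615 -0.4615]
  T[1,:] = [+0.0000 +0.1420 +0.4201 -0.5207 +0.3669]
  T[2,:] = [+0.0000 +0.0495 +0.2222 -0.6057 +0.5218]
  T[3,:] = [+0.0000 -0.2262 -0.3013 +0.4832 -0.5282]
  T[4,:] = [+0.0000 +0.2350 +0.0821 -0.2846 +0.3467]
|λ(T)| sorted: 1.3007, 0.1918, 0.1918, 0.0643, 0.0000.
spectral radius ρ = 1.3007; 1.3007 > 1, so it fails to converge.

no, ρ = 1.3007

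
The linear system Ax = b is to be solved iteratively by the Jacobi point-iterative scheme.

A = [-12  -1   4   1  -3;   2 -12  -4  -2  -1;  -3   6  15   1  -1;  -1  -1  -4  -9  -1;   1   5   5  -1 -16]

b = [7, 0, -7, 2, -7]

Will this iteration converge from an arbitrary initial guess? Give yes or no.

yes

A = D + L + U where D = diag(-12, -12, 15, -9, -16).
Jacobi T = -D⁻¹(L+U): T[4,3] = -(-1)/(-16) = -0.0625; T[4,4] = 0.
  T[0,:] = [+0.0000, -0.0833, +0.3333, +0.0833, -0.2500]
  T[1,:] = [+0.1667, +0.0000, -0.3333, -0.1667, -0.0833]
  T[2,:] = [+0.2000, -0.4000, +0.0000, -0.0667, +0.0667]
  T[3,:] = [-0.1111, -0.1111, -0.4444, +0.0000, -0.1111]
  T[4,:] = [+0.0625, +0.3125, +0.3125, -0.0625, +0.0000]
moduli |λ_i(T)| = 0.6011, 0.3388, 0.2755, 0.2755, 0.0470.
ρ = 0.6011; 0.6011 < 1, so it converges for any x₀.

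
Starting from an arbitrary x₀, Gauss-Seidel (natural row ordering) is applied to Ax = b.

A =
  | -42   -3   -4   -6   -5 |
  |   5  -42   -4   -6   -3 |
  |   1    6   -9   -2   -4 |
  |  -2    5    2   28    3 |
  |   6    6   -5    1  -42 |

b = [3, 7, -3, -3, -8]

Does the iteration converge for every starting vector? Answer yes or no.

yes

Let D = diag(-42, -42, -9, 28, -42); L, U the strict triangles.
Gauss-Seidel: T = -(D+L)⁻¹U, row 0 first, T[0,1] = -(-3)/(-42) = -0.0714; later rows by forward substitution.
  T[0,:] = [+0.0000  -0.0714  -0.0952  -0.1429  -0.1190]
  T[1,:] = [+0.0000  -0.0085  -0.1066  -0.1599  -0.0856]
  T[2,:] = [+0.0000  -0.0136  -0.0816  -0.3447  -0.5147]
  T[3,:] = [+0.0000  -0.0026  +0.0181  +0.0430  -0.0636]
  T[4,:] = [+0.0000  -0.0099  -0.0187  -0.0012  +0.0305]
eigenvalue magnitudes: 0.1537, 0.0897, 0.0897, 0.0187, 0.0000.
ρ = 0.1537; 0.1537 < 1: convergent.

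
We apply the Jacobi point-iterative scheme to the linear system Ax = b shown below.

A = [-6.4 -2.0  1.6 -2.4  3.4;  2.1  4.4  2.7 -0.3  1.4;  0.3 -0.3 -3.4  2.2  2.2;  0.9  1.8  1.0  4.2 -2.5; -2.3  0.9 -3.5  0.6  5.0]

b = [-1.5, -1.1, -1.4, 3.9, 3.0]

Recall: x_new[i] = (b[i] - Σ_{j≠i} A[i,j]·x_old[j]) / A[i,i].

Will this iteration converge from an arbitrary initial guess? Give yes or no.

Diagonal D = diag(-6.4, 4.4, -3.4, 4.2, 5); L, U strict lower/upper.
T_J = -D⁻¹(L+U): T[4,1] = -(0.9)/(5) = -0.1800; T[4,4] = 0.
  T[0,:] = [+0.0000, -0.3125, +0.2500, -0.3750, +0.5312]
  T[1,:] = [-0.4773, +0.0000, -0.6136, +0.0682, -0.3182]
  T[2,:] = [+0.0882, -0.0882, +0.0000, +0.6471, +0.6471]
  T[3,:] = [-0.2143, -0.4286, -0.2381, +0.0000, +0.5952]
  T[4,:] = [+0.4600, -0.1800, +0.7000, -0.1200, +0.0000]
|roots of det(T-λI)|: 1.1759, 0.5594, 0.5594, 0.2042, 0.2042.
ρ = 1.1759; 1.1759 > 1: divergent.

no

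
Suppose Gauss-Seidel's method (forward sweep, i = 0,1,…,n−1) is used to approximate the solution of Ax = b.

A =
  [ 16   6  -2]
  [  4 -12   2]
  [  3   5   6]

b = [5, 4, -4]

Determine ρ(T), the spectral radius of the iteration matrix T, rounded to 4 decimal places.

Let D = diag(16, -12, 6); L, U the strict triangles.
GS T = -(D+L)⁻¹U: row 0 first, T[0,2] = -(-2)/(16) = +0.1250; later rows by forward substitution.
  T[0,:] = [+0.0000, -0.3750, +0.1250]
  T[1,:] = [+0.0000, -0.1250, +0.2083]
  T[2,:] = [+0.0000, +0.2917, -0.2361]
|roots of det(T-λI)|: 0.4332, 0.0721, 0.0000.
spectral radius ρ = 0.4332; 0.4332 < 1: convergent.

0.4332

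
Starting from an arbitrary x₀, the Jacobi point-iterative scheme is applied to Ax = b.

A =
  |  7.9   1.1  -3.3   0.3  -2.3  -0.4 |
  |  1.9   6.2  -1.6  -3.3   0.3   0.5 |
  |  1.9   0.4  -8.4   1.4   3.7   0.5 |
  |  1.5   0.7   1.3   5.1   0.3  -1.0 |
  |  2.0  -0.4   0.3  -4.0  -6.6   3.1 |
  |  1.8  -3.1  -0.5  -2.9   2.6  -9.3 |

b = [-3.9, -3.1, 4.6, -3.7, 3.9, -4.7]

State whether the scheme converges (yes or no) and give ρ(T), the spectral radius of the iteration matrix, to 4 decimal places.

yes, ρ = 0.8499

Split A = D + L + U, D = diag(7.9, 6.2, -8.4, 5.1, -6.6, -9.3).
T_J = -D⁻¹(L+U): T[0,3] = -(0.3)/(7.9) = -0.0380; T[0,0] = 0.
  T[0,:] = [+0.0000, -0.1392, +0.4177, -0.0380, +0.2911, +0.0506]
  T[1,:] = [-0.3065, +0.0000, +0.2581, +0.5323, -0.0484, -0.0806]
  T[2,:] = [+0.2262, +0.0476, +0.0000, +0.1667, +0.4405, +0.0595]
  T[3,:] = [-0.2941, -0.1373, -0.2549, +0.0000, -0.0588, +0.1961]
  T[4,:] = [+0.3030, -0.0606, +0.0455, -0.6061, +0.0000, +0.4697]
  T[5,:] = [+0.1935, -0.3333, -0.0538, -0.3118, +0.2796, +0.0000]
|eigenvalues of T|: 0.8499, 0.4989, 0.4989, 0.4274, 0.4274, 0.1409.
ρ = 0.8499; 0.8499 < 1 ⇒ converges.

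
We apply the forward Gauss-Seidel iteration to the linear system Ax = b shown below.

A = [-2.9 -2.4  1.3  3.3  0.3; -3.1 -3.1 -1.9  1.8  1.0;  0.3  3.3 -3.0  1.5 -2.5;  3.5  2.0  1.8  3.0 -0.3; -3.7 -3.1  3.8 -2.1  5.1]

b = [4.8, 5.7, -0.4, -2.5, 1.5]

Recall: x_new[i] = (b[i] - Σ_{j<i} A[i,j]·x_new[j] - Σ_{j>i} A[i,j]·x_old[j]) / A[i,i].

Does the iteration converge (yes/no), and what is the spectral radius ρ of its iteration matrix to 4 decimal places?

no, ρ = 1.1894

Let D = diag(-2.9, -3.1, -3, 3, 5.1); L, U the strict triangles.
GS T = -(D+L)⁻¹U: row 0 first, T[0,3] = -(3.3)/(-2.9) = +1.1379; later rows by forward substitution.
  T[0,:] = [+0.0000  -0.8276  +0.4483  +1.1379  +0.1034]
  T[1,:] = [+0.0000  +0.8276  -1.0612  -0.5573  +0.2191]
  T[2,:] = [+0.0000  +0.8276  -1.1225  +0.0008  -0.5819]
  T[3,:] = [+0.0000  -0.0828  +0.8579  -0.9565  +0.1824]
  T[4,:] = [+0.0000  -0.7481  +0.8698  +0.0924  +0.7170]
|eigenvalues of T|: 1.1894, 0.8401, 0.8401, 0.0219, 0.0000.
spectral radius ρ = 1.1894; 1.1894 > 1 ⇒ diverges.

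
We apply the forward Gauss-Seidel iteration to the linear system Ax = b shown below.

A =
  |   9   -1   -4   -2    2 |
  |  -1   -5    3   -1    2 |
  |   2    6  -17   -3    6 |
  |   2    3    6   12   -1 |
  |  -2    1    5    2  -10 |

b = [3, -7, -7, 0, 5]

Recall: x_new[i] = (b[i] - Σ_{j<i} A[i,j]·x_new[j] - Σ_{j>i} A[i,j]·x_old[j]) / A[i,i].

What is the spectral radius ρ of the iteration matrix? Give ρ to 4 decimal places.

0.6216

Diagonal D = diag(9, -5, -17, 12, -10); L, U strict lower/upper.
Gauss-Seidel: T = -(D+L)⁻¹U, row 0 first, T[0,3] = -(-2)/(9) = +0.2222; later rows by forward substitution.
  T[0,:] = [+0.0000  +0.1111  +0.4444  +0.2222  -0.2222]
  T[1,:] = [+0.0000  -0.0222  +0.5111  -0.2444  +0.4444]
  T[2,:] = [+0.0000  +0.0052  +0.2327  -0.2366  +0.4837]
  T[3,:] = [+0.0000  -0.0156  -0.3182  +0.1424  -0.2326]
  T[4,:] = [+0.0000  -0.0249  +0.0149  -0.1587  +0.2842]
|roots of det(T-λI)|: 0.6216, 0.0723, 0.0723, 0.0604, 0.0000.
ρ = 0.6216; 0.6216 < 1: convergent.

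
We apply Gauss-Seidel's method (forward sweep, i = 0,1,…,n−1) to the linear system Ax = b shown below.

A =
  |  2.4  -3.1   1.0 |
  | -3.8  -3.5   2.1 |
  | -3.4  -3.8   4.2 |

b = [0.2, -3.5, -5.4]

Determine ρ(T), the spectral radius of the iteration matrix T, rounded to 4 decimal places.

1.2783

A = D + L + U where D = diag(2.4, -3.5, 4.2).
GS T = -(D+L)⁻¹U: row 0 first, T[0,2] = -(1)/(2.4) = -0.4167; later rows by forward substitution.
  T[0,:] = [+0.0000  +1.2917  -0.4167]
  T[1,:] = [+0.0000  -1.4024  +1.0524]
  T[2,:] = [+0.0000  -0.2232  +0.6149]
|roots of det(T-λI)|: 1.2783, 0.4908, 0.0000.
ρ = 1.2783; 1.2783 > 1, so it fails to converge.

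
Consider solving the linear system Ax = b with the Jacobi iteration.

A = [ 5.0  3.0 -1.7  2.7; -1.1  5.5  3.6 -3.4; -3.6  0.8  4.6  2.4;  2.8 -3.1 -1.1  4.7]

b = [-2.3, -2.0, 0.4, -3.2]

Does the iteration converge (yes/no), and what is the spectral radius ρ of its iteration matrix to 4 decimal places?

no, ρ = 1.2088

Write A = D+L+U with D = diag(5, 5.5, 4.6, 4.7).
Jacobi: T = -D⁻¹(L+U), T[3,2] = -(-1.1)/(4.7) = +0.2340; T[3,3] = 0.
  T[0,:] = [+0.0000, -0.6000, +0.3400, -0.5400]
  T[1,:] = [+0.2000, +0.0000, -0.6545, +0.6182]
  T[2,:] = [+0.7826, -0.1739, +0.0000, -0.5217]
  T[3,:] = [-0.5957, +0.6596, +0.2340, +0.0000]
eigenvalue magnitudes: 1.2088, 0.6583, 0.6583, 0.1519.
spectral radius ρ = 1.2088; 1.2088 > 1, so it fails to converge.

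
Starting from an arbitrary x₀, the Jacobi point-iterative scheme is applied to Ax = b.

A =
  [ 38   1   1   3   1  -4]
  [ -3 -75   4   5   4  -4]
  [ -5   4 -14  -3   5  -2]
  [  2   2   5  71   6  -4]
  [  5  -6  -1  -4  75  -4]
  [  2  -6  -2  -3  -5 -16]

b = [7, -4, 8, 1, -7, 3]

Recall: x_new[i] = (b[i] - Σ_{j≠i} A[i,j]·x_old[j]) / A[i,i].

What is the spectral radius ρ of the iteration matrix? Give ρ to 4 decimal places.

Write A = D+L+U with D = diag(38, -75, -14, 71, 75, -16).
Jacobi: T = -D⁻¹(L+U), T[1,4] = -(4)/(-75) = +0.0533; T[1,1] = 0.
  T[0,:] = [+0.0000  -0.0263  -0.0263  -0.0789  -0.0263  +0.1053]
  T[1,:] = [-0.0400  +0.0000  +0.0533  +0.0667  +0.0533  -0.0533]
  T[2,:] = [-0.3571  +0.2857  +0.0000  -0.2143  +0.3571  -0.1429]
  T[3,:] = [-0.0282  -0.0282  -0.0704  +0.0000  -0.0845  +0.0563]
  T[4,:] = [-0.0667  +0.0800  +0.0133  +0.0533  +0.0000  +0.0533]
  T[5,:] = [+0.1250  -0.3750  -0.1250  -0.1875  -0.3125  +0.0000]
moduli |λ_i(T)| = 0.2989, 0.2006, 0.1356, 0.1356, 0.1259, 0.0466.
ρ(T) = max|λ| = 0.2989; 0.2989 < 1, so it converges for any x₀.

0.2989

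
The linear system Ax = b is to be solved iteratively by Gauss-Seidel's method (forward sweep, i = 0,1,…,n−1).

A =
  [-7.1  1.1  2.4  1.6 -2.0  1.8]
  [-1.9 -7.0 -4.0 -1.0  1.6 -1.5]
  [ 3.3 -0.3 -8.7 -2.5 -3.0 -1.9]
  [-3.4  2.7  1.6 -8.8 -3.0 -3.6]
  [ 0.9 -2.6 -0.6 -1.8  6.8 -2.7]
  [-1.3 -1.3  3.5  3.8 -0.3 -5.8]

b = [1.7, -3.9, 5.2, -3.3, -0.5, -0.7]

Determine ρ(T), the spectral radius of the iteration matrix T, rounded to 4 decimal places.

0.9151

Let D = diag(-7.1, -7, -8.7, -8.8, 6.8, -5.8); L, U the strict triangles.
GS T = -(D+L)⁻¹U: row 0 first, T[0,2] = -(2.4)/(-7.1) = +0.3380; later rows by forward substitution.
  T[0,:] = [+0.0000 +0.1549 +0.3380 +0.2254 -0.2817 +0.2535]
  T[1,:] = [+0.0000 -0.0421 -0.6632 -0.2040 +0.3050 -0.2831]
  T[2,:] = [+0.0000 +0.0602 +0.1511 -0.1948 -0.4622 -0.1125]
  T[3,:] = [+0.0000 -0.0618 -0.3066 -0.1851 -0.2225 -0.6144]
  T[4,:] = [+0.0000 -0.0476 -0.3661 -0.1740 +0.0542 +0.0827]
  T[5,:] = [+0.0000 -0.0270 -0.0179 -0.2346 -0.4327 -0.4680]
|eigenvalues of T|: 0.9151, 0.2196, 0.2196, 0.1391, 0.1257, 0.0000.
ρ(T) = max|λ| = 0.9151; 0.9151 < 1, so it converges for any x₀.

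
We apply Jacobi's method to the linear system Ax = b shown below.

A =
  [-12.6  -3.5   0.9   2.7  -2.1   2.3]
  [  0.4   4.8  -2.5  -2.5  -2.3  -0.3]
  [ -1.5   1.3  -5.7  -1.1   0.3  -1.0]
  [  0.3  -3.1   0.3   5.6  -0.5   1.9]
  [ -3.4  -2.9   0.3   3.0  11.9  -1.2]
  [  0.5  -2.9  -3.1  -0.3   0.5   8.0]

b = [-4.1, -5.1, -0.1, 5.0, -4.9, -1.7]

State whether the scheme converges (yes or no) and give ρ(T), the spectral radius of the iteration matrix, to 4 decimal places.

Diagonal D = diag(-12.6, 4.8, -5.7, 5.6, 11.9, 8); L, U strict lower/upper.
T_J = -D⁻¹(L+U): T[4,1] = -(-2.9)/(11.9) = +0.2437; T[4,4] = 0.
  T[0,:] = [+0.0000 -0.2778 +0.0714 +0.2143 -0.1667 +0.1825]
  T[1,:] = [-0.0833 +0.0000 +0.5208 +0.5208 +0.4792 +0.0625]
  T[2,:] = [-0.2632 +0.2281 +0.0000 -0.1930 +0.0526 -0.1754]
  T[3,:] = [-0.0536 +0.5536 -0.0536 +0.0000 +0.0893 -0.3393]
  T[4,:] = [+0.2857 +0.2437 -0.0252 -0.2521 +0.0000 +0.1008]
  T[5,:] = [-0.0625 +0.3625 +0.3875 +0.0375 -0.0625 +0.0000]
|λ(T)| sorted: 0.8570, 0.5189, 0.4128, 0.4128, 0.2767, 0.0651.
ρ = 0.8570; 0.8570 < 1 ⇒ converges.

yes, ρ = 0.8570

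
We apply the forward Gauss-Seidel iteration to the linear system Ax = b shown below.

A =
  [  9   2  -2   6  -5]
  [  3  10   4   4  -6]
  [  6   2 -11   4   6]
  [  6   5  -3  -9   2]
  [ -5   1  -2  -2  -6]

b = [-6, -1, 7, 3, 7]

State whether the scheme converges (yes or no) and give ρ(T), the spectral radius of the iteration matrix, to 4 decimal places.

Write A = D+L+U with D = diag(9, 10, -11, -9, -6).
T_GS = -(D+L)⁻¹U: row 0 first, T[0,1] = -(2)/(9) = -0.2222; later rows by forward substitution.
  T[0,:] = [+0.0000  -0.2222  +0.2222  -0.6667  +0.5556]
  T[1,:] = [+0.0000  +0.0667  -0.4667  -0.2000  +0.4333]
  T[2,:] = [+0.0000  -0.1091  +0.0364  -0.0364  +0.9273]
  T[3,:] = [+0.0000  -0.0747  -0.1232  -0.5434  +0.5242]
  T[4,:] = [+0.0000  +0.2576  -0.2340  +0.7155  -0.8746]
|eigenvalues of T|: 1.4110, 0.3622, 0.3622, 0.0323, 0.0000.
ρ = 1.4110; 1.4110 > 1, so it fails to converge.

no, ρ = 1.4110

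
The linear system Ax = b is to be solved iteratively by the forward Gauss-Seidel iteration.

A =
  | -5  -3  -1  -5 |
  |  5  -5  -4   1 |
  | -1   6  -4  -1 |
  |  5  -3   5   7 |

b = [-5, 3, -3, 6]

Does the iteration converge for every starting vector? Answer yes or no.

no

Diagonal D = diag(-5, -5, -4, 7); L, U strict lower/upper.
Gauss-Seidel: T = -(D+L)⁻¹U, row 0 first, T[0,2] = -(-1)/(-5) = -0.2000; later rows by forward substitution.
  T[0,:] = [+0.0000  -0.6000  -0.2000  -1.0000]
  T[1,:] = [+0.0000  -0.6000  -1.0000  -0.8000]
  T[2,:] = [+0.0000  -0.7500  -1.4500  -1.2000]
  T[3,:] = [+0.0000  +0.7071  +0.7500  +1.2286]
moduli |λ_i(T)| = 1.4313, 0.6959, 0.0860, 0.0000.
ρ(T) = max|λ| = 1.4313; 1.4313 > 1, so it fails to converge.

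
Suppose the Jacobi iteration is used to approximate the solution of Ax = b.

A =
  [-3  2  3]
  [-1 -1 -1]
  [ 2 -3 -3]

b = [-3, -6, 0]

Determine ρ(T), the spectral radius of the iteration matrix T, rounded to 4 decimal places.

1.2082

Let D = diag(-3, -1, -3); L, U the strict triangles.
Jacobi: T = -D⁻¹(L+U), T[1,0] = -(-1)/(-1) = -1.0000; T[1,1] = 0.
  T[0,:] = [+0.0000  +0.6667  +1.0000]
  T[1,:] = [-1.0000  +0.0000  -1.0000]
  T[2,:] = [+0.6667  -1.0000  +0.0000]
eigenvalue magnitudes: 1.2082, 0.6781, 0.6781.
spectral radius ρ = 1.2082; 1.2082 > 1: divergent.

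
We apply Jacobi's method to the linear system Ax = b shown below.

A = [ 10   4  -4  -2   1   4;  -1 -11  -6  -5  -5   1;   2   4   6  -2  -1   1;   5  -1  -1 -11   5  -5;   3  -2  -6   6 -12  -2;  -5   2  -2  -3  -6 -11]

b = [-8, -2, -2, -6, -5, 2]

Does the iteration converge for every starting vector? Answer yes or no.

no

Split A = D + L + U, D = diag(10, -11, 6, -11, -12, -11).
Jacobi: T = -D⁻¹(L+U), T[0,3] = -(-2)/(10) = +0.2000; T[0,0] = 0.
  T[0,:] = [+0.0000  -0.4000  +0.4000  +0.2000  -0.1000  -0.4000]
  T[1,:] = [-0.0909  +0.0000  -0.5455  -0.4545  -0.4545  +0.0909]
  T[2,:] = [-0.3333  -0.6667  +0.0000  +0.3333  +0.1667  -0.1667]
  T[3,:] = [+0.4545  -0.0909  -0.0909  +0.0000  +0.4545  -0.4545]
  T[4,:] = [+0.2500  -0.1667  -0.5000  +0.5000  +0.0000  -0.1667]
  T[5,:] = [-0.4545  +0.1818  -0.1818  -0.2727  -0.5455  +0.0000]
eigenvalue magnitudes: 1.2636, 0.8526, 0.5680, 0.5680, 0.3982, 0.3982.
ρ = 1.2636; 1.2636 > 1 ⇒ diverges.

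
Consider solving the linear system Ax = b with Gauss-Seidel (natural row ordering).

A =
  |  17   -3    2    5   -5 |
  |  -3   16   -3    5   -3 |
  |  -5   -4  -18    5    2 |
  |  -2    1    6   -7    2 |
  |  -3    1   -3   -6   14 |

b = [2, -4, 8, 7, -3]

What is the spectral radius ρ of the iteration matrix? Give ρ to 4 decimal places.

Let D = diag(17, 16, -18, -7, 14); L, U the strict triangles.
GS T = -(D+L)⁻¹U: row 0 first, T[0,2] = -(2)/(17) = -0.1176; later rows by forward substitution.
  T[0,:] = [+0.0000  +0.1765  -0.1176  -0.2941  +0.2941]
  T[1,:] = [+0.0000  +0.0331  +0.1654  -0.3676  +0.2426]
  T[2,:] = [+0.0000  -0.0564  -0.0041  +0.4412  -0.0245]
  T[3,:] = [+0.0000  -0.0940  +0.0537  +0.4097  +0.2153]
  T[4,:] = [+0.0000  -0.0169  -0.0149  +0.2333  +0.1327]
|roots of det(T-λI)|: 0.5797, 0.1669, 0.1011, 0.0575, 0.0000.
ρ(T) = max|λ| = 0.5797; 0.5797 < 1: convergent.

0.5797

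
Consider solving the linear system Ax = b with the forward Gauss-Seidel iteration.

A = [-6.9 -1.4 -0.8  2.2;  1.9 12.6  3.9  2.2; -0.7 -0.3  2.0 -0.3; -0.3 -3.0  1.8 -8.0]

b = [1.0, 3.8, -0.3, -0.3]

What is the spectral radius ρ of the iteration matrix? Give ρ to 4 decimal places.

Write A = D+L+U with D = diag(-6.9, 12.6, 2, -8).
T_GS = -(D+L)⁻¹U: row 0 first, T[0,1] = -(-1.4)/(-6.9) = -0.2029; later rows by forward substitution.
  T[0,:] = [+0.0000 -0.2029 -0.1159 +0.3188]
  T[1,:] = [+0.0000 +0.0306 -0.2920 -0.2227]
  T[2,:] = [+0.0000 -0.0664 -0.0844 +0.2282]
  T[3,:] = [+0.0000 -0.0188 +0.0949 +0.1229]
|roots of det(T-λI)|: 0.2676, 0.2049, 0.0064, 0.0000.
spectral radius ρ = 0.2676; 0.2676 < 1, so it converges for any x₀.

0.2676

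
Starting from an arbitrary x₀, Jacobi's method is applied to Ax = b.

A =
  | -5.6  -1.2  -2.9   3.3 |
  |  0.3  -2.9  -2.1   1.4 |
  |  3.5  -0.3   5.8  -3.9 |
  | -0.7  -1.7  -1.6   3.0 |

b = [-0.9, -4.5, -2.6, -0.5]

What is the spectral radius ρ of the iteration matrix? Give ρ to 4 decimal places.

1.2585

A = D + L + U where D = diag(-5.6, -2.9, 5.8, 3).
Jacobi: T = -D⁻¹(L+U), T[0,3] = -(3.3)/(-5.6) = +0.5893; T[0,0] = 0.
  T[0,:] = [+0.0000, -0.2143, -0.5179, +0.5893]
  T[1,:] = [+0.1034, +0.0000, -0.7241, +0.4828]
  T[2,:] = [-0.6034, +0.0517, +0.0000, +0.6724]
  T[3,:] = [+0.2333, +0.5667, +0.5333, +0.0000]
|roots of det(T-λI)|: 1.2585, 0.4700, 0.4700, 0.3936.
spectral radius ρ = 1.2585; 1.2585 > 1: divergent.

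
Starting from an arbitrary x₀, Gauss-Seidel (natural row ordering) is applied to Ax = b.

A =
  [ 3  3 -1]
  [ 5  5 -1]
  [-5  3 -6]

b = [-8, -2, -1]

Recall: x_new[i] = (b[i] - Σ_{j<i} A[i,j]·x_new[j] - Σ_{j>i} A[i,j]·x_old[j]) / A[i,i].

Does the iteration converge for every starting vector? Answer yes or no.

yes

Split A = D + L + U, D = diag(3, 5, -6).
T_GS = -(D+L)⁻¹U: row 0 first, T[0,1] = -(3)/(3) = -1.0000; later rows by forward substitution.
  T[0,:] = [+0.0000 -1.0000 +0.3333]
  T[1,:] = [+0.0000 +1.0000 -0.1333]
  T[2,:] = [+0.0000 +1.3333 -0.3444]
|roots of det(T-λI)|: 0.8513, 0.1958, 0.0000.
ρ = 0.8513; 0.8513 < 1, so it converges for any x₀.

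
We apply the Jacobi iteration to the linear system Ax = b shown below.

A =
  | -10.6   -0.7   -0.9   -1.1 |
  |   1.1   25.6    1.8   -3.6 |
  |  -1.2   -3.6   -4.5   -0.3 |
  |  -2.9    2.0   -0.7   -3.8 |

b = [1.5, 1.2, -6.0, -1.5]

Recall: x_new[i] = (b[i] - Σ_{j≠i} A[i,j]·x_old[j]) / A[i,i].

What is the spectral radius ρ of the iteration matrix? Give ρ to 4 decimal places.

A = D + L + U where D = diag(-10.6, 25.6, -4.5, -3.8).
Jacobi T = -D⁻¹(L+U): T[1,0] = -(1.1)/(25.6) = -0.0430; T[1,1] = 0.
  T[0,:] = [+0.0000  -0.0660  -0.0849  -0.1038]
  T[1,:] = [-0.0430  +0.0000  -0.0703  +0.1406]
  T[2,:] = [-0.2667  -0.8000  +0.0000  -0.0667]
  T[3,:] = [-0.7632  +0.5263  -0.1842  +0.0000]
|roots of det(T-λI)|: 0.4736, 0.3653, 0.3653, 0.2242.
spectral radius ρ = 0.4736; 0.4736 < 1: convergent.

0.4736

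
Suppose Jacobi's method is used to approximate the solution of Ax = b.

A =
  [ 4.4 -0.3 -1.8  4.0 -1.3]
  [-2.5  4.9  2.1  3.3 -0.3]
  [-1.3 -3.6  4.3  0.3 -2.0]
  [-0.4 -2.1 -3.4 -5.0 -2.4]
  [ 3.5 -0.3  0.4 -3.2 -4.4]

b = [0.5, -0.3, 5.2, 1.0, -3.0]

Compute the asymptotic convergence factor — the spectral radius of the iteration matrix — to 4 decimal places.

1.5044

Write A = D+L+U with D = diag(4.4, 4.9, 4.3, -5, -4.4).
Jacobi: T = -D⁻¹(L+U), T[1,4] = -(-0.3)/(4.9) = +0.0612; T[1,1] = 0.
  T[0,:] = [+0.0000, +0.0682, +0.4091, -0.9091, +0.2955]
  T[1,:] = [+0.5102, +0.0000, -0.4286, -0.6735, +0.0612]
  T[2,:] = [+0.3023, +0.8372, +0.0000, -0.0698, +0.4651]
  T[3,:] = [-0.0800, -0.4200, -0.6800, +0.0000, -0.4800]
  T[4,:] = [+0.7955, -0.0682, +0.0909, -0.7273, +0.0000]
|λ(T)| sorted: 1.5044, 0.9484, 0.9484, 0.2424, 0.2424.
spectral radius ρ = 1.5044; 1.5044 > 1 ⇒ diverges.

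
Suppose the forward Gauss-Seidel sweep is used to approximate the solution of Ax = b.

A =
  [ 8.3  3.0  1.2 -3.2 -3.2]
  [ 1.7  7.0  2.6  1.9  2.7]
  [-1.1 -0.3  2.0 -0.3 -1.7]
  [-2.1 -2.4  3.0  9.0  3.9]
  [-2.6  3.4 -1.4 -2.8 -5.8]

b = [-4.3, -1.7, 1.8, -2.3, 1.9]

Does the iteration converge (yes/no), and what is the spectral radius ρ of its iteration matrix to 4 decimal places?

yes, ρ = 0.6145

Write A = D+L+U with D = diag(8.3, 7, 2, 9, -5.8).
Gauss-Seidel: T = -(D+L)⁻¹U, row 0 first, T[0,1] = -(3)/(8.3) = -0.3614; later rows by forward substitution.
  T[0,:] = [+0.0000 -0.3614 -0.1446 +0.3855 +0.3855]
  T[1,:] = [+0.0000 +0.0878 -0.3363 -0.3651 -0.4793]
  T[2,:] = [+0.0000 -0.1856 -0.1300 +0.3073 +0.9901]
  T[3,:] = [+0.0000 +0.0009 -0.0801 -0.1098 -0.8012]
  T[4,:] = [+0.0000 +0.2578 -0.0623 -0.4080 -0.3060]
|eigenvalues of T|: 0.6145, 0.3392, 0.1370, 0.1370, 0.0000.
spectral radius ρ = 0.6145; 0.6145 < 1, so it converges for any x₀.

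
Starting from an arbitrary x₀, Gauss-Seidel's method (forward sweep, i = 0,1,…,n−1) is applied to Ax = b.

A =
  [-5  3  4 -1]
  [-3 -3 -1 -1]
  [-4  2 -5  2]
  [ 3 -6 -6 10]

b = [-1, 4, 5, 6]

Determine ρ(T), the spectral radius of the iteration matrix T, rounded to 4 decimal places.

Let D = diag(-5, -3, -5, 10); L, U the strict triangles.
GS T = -(D+L)⁻¹U: row 0 first, T[0,1] = -(3)/(-5) = +0.6000; later rows by forward substitution.
  T[0,:] = [+0.0000, +0.6000, +0.8000, -0.2000]
  T[1,:] = [+0.0000, -0.6000, -1.1333, -0.1333]
  T[2,:] = [+0.0000, -0.7200, -1.0933, +0.5067]
  T[3,:] = [+0.0000, -0.9720, -1.5760, +0.2840]
|roots of det(T-λI)|: 1.3763, 0.1496, 0.1166, 0.0000.
spectral radius ρ = 1.3763; 1.3763 > 1: divergent.

1.3763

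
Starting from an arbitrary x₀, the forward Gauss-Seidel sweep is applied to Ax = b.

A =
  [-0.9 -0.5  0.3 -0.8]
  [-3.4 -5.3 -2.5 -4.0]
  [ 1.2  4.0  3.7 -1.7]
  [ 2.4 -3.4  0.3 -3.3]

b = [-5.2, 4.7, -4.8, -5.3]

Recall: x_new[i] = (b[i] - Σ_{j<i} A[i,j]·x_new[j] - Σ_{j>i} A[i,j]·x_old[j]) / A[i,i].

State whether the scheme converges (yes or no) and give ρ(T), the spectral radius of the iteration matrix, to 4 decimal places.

Split A = D + L + U, D = diag(-0.9, -5.3, 3.7, -3.3).
GS T = -(D+L)⁻¹U: row 0 first, T[0,2] = -(0.3)/(-0.9) = +0.3333; later rows by forward substitution.
  T[0,:] = [+0.0000, -0.5556, +0.3333, -0.8889]
  T[1,:] = [+0.0000, +0.3564, -0.6855, -0.1845]
  T[2,:] = [+0.0000, -0.2051, +0.6330, +0.9472]
  T[3,:] = [+0.0000, -0.7899, +1.0063, -0.3703]
|eigenvalues of T|: 1.5476, 0.8629, 0.0656, 0.0000.
spectral radius ρ = 1.5476; 1.5476 > 1, so it fails to converge.

no, ρ = 1.5476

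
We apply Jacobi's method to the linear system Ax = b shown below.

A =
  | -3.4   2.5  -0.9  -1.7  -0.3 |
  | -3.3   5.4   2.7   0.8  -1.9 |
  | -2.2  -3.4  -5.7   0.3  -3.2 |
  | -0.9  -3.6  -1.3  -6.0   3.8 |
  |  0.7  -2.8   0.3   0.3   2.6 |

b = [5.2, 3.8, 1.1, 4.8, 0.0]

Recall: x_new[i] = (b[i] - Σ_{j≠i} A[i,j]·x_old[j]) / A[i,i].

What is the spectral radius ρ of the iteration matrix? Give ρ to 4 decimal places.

1.2588

Let D = diag(-3.4, 5.4, -5.7, -6, 2.6); L, U the strict triangles.
Jacobi T = -D⁻¹(L+U): T[1,2] = -(2.7)/(5.4) = -0.5000; T[1,1] = 0.
  T[0,:] = [+0.0000 +0.7353 -0.2647 -0.5000 -0.0882]
  T[1,:] = [+0.6111 +0.0000 -0.5000 -0.1481 +0.3519]
  T[2,:] = [-0.3860 -0.5965 +0.0000 +0.0526 -0.5614]
  T[3,:] = [-0.1500 -0.6000 -0.2167 +0.0000 +0.6333]
  T[4,:] = [-0.2692 +1.0769 -0.1154 -0.1154 +0.0000]
eigenvalue magnitudes: 1.2588, 0.6573, 0.6573, 0.4899, 0.4847.
ρ = 1.2588; 1.2588 > 1 ⇒ diverges.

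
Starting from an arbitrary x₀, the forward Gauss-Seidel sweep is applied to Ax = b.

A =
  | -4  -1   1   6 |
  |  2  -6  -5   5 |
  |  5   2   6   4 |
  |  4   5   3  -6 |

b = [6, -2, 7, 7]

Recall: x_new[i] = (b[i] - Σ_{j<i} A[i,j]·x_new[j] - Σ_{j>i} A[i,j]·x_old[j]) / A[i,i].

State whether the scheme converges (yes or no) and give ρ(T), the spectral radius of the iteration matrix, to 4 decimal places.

Split A = D + L + U, D = diag(-4, -6, 6, -6).
T_GS = -(D+L)⁻¹U: row 0 first, T[0,3] = -(6)/(-4) = +1.5000; later rows by forward substitution.
  T[0,:] = [+0.0000  -0.2500  +0.2500  +1.5000]
  T[1,:] = [+0.0000  -0.0833  -0.7500  +1.3333]
  T[2,:] = [+0.0000  +0.2361  +0.0417  -2.3611]
  T[3,:] = [+0.0000  -0.1181  -0.4375  +0.9306]
eigenvalue magnitudes: 1.3778, 0.6007, 0.1119, 0.0000.
ρ(T) = max|λ| = 1.3778; 1.3778 > 1, so it fails to converge.

no, ρ = 1.3778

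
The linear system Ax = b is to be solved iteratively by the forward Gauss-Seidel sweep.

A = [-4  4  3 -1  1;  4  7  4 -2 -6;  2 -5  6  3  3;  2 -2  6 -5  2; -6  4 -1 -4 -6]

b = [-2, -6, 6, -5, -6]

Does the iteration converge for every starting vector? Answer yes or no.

Write A = D+L+U with D = diag(-4, 7, 6, -5, -6).
T_GS = -(D+L)⁻¹U: row 0 first, T[0,3] = -(-1)/(-4) = -0.2500; later rows by forward substitution.
  T[0,:] = [+0.0000, +1.0000, +0.7500, -0.2500, +0.2500]
  T[1,:] = [+0.0000, -0.5714, -1.0000, +0.4286, +0.7143]
  T[2,:] = [+0.0000, -0.8095, -1.0833, -0.0595, +0.0119]
  T[3,:] = [+0.0000, -0.3429, -0.6000, -0.3429, +0.2286]
  T[4,:] = [+0.0000, -1.0175, -0.8361, +0.7742, +0.0718]
moduli |λ_i(T)| = 1.4509, 0.4361, 0.4361, 0.4141, 0.0000.
spectral radius ρ = 1.4509; 1.4509 > 1, so it fails to converge.

no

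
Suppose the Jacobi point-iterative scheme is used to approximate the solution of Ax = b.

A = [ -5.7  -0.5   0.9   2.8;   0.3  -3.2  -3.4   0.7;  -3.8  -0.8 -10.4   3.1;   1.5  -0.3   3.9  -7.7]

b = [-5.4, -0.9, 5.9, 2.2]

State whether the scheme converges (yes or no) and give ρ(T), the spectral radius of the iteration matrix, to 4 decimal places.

yes, ρ = 0.6467

Let D = diag(-5.7, -3.2, -10.4, -7.7); L, U the strict triangles.
T_J = -D⁻¹(L+U): T[2,3] = -(3.1)/(-10.4) = +0.2981; T[2,2] = 0.
  T[0,:] = [+0.0000, -0.0877, +0.1579, +0.4912]
  T[1,:] = [+0.0938, +0.0000, -1.0625, +0.2188]
  T[2,:] = [-0.3654, -0.0769, +0.0000, +0.2981]
  T[3,:] = [+0.1948, -0.0390, +0.5065, +0.0000]
|roots of det(T-λI)|: 0.6467, 0.4546, 0.4546, 0.0600.
ρ = 0.6467; 0.6467 < 1: convergent.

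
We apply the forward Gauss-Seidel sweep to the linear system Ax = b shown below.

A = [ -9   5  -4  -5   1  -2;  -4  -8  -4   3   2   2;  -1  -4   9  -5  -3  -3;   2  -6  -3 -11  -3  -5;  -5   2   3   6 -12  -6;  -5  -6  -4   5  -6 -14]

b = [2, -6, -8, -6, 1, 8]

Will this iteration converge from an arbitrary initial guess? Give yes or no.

no

Write A = D+L+U with D = diag(-9, -8, 9, -11, -12, -14).
Gauss-Seidel: T = -(D+L)⁻¹U, row 0 first, T[0,5] = -(-2)/(-9) = -0.2222; later rows by forward substitution.
  T[0,:] = [+0.0000, +0.5556, -0.4444, -0.5556, +0.1111, -0.2222]
  T[1,:] = [+0.0000, -0.2778, -0.2778, +0.6528, +0.1944, +0.3611]
  T[2,:] = [+0.0000, -0.0617, -0.1728, +0.7840, +0.4321, +0.4691]
  T[3,:] = [+0.0000, +0.2694, +0.1178, -0.6709, -0.4764, -0.8199]
  T[4,:] = [+0.0000, -0.1585, +0.1546, +0.2008, -0.1441, -0.6399]
  T[5,:] = [+0.0000, +0.1024, +0.3030, -0.6310, -0.3549, -0.2280]
eigenvalue magnitudes: 1.6643, 0.3621, 0.2478, 0.2478, 0.2032, 0.0000.
ρ = 1.6643; 1.6643 > 1: divergent.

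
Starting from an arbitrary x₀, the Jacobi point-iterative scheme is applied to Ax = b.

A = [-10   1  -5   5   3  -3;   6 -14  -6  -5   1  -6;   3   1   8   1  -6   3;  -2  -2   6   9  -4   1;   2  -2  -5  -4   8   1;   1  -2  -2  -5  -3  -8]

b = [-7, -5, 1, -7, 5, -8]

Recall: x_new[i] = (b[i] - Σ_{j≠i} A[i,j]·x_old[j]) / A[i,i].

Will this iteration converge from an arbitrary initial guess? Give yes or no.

no

Write A = D+L+U with D = diag(-10, -14, 8, 9, 8, -8).
Jacobi: T = -D⁻¹(L+U), T[1,2] = -(-6)/(-14) = -0.4286; T[1,1] = 0.
  T[0,:] = [+0.0000 +0.1000 -0.5000 +0.5000 +0.3000 -0.3000]
  T[1,:] = [+0.4286 +0.0000 -0.4286 -0.3571 +0.0714 -0.4286]
  T[2,:] = [-0.3750 -0.1250 +0.0000 -0.1250 +0.7500 -0.3750]
  T[3,:] = [+0.2222 +0.2222 -0.6667 +0.0000 +0.4444 -0.1111]
  T[4,:] = [-0.2500 +0.2500 +0.6250 +0.5000 +0.0000 -0.1250]
  T[5,:] = [+0.1250 -0.2500 -0.2500 -0.6250 -0.3750 +0.0000]
eigenvalue magnitudes: 1.1539, 0.8473, 0.8473, 0.3605, 0.3605, 0.2188.
spectral radius ρ = 1.1539; 1.1539 > 1 ⇒ diverges.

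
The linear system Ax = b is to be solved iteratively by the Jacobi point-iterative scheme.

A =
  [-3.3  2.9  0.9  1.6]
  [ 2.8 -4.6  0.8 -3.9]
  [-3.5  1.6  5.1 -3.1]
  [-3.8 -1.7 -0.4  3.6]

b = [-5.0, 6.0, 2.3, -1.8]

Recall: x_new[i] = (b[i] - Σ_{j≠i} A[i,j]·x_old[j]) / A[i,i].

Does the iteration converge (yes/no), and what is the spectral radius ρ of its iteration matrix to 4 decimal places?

Let D = diag(-3.3, -4.6, 5.1, 3.6); L, U the strict triangles.
Jacobi: T = -D⁻¹(L+U), T[0,2] = -(0.9)/(-3.3) = +0.2727; T[0,0] = 0.
  T[0,:] = [+0.0000  +0.8788  +0.2727  +0.4848]
  T[1,:] = [+0.6087  +0.0000  +0.1739  -0.8478]
  T[2,:] = [+0.6863  -0.3137  +0.0000  +0.6078]
  T[3,:] = [+1.0556  +0.4722  +0.1111  +0.0000]
eigenvalue magnitudes: 1.1415, 0.9036, 0.4916, 0.4916.
ρ(T) = max|λ| = 1.1415; 1.1415 > 1, so it fails to converge.

no, ρ = 1.1415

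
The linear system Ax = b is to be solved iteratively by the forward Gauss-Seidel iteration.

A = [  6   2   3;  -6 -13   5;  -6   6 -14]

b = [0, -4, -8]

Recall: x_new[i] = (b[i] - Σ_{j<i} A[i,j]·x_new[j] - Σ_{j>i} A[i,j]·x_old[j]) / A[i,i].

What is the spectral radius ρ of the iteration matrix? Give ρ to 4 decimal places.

Split A = D + L + U, D = diag(6, -13, -14).
T_GS = -(D+L)⁻¹U: row 0 first, T[0,1] = -(2)/(6) = -0.3333; later rows by forward substitution.
  T[0,:] = [+0.0000 -0.3333 -0.5000]
  T[1,:] = [+0.0000 +0.1538 +0.6154]
  T[2,:] = [+0.0000 +0.2088 +0.4780]
|roots of det(T-λI)|: 0.7093, 0.0775, 0.0000.
ρ = 0.7093; 0.7093 < 1 ⇒ converges.

0.7093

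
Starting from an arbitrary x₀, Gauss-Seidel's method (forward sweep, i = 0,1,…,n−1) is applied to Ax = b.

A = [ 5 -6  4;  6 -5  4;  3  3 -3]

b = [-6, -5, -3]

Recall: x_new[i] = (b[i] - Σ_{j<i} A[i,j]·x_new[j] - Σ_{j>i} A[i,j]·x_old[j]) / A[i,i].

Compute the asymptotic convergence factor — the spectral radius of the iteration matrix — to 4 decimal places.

Write A = D+L+U with D = diag(5, -5, -3).
GS T = -(D+L)⁻¹U: row 0 first, T[0,2] = -(4)/(5) = -0.8000; later rows by forward substitution.
  T[0,:] = [+0.0000, +1.2000, -0.8000]
  T[1,:] = [+0.0000, +1.4400, -0.1600]
  T[2,:] = [+0.0000, +2.6400, -0.9600]
|roots of det(T-λI)|: 1.2488, 0.7688, 0.0000.
ρ(T) = max|λ| = 1.2488; 1.2488 > 1: divergent.

1.2488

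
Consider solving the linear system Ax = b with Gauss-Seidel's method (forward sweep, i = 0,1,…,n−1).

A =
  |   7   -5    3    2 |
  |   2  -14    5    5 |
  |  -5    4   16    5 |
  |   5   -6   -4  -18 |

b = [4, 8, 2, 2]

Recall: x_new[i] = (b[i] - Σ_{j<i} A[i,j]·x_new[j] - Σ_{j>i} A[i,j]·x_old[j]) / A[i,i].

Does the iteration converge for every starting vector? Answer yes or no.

yes

Diagonal D = diag(7, -14, 16, -18); L, U strict lower/upper.
Gauss-Seidel: T = -(D+L)⁻¹U, row 0 first, T[0,3] = -(2)/(7) = -0.2857; later rows by forward substitution.
  T[0,:] = [+0.0000  +0.7143  -0.4286  -0.2857]
  T[1,:] = [+0.0000  +0.1020  +0.2959  +0.3163]
  T[2,:] = [+0.0000  +0.1977  -0.2079  -0.4809]
  T[3,:] = [+0.0000  +0.1205  -0.1715  -0.0779]
moduli |λ_i(T)| = 0.5804, 0.2325, 0.1641, 0.0000.
ρ(T) = max|λ| = 0.5804; 0.5804 < 1, so it converges for any x₀.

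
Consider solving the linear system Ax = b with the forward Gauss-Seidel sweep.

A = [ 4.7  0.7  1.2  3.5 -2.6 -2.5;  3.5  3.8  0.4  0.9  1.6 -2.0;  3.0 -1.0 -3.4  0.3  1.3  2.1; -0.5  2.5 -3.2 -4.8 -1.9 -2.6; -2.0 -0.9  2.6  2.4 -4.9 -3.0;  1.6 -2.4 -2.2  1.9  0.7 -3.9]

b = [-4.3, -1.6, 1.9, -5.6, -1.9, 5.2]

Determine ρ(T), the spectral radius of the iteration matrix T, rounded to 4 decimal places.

1.4536

A = D + L + U where D = diag(4.7, 3.8, -3.4, -4.8, -4.9, -3.9).
Gauss-Seidel: T = -(D+L)⁻¹U, row 0 first, T[0,3] = -(3.5)/(4.7) = -0.7447; later rows by forward substitution.
  T[0,:] = [+0.0000  -0.1489  -0.2553  -0.7447  +0.5532  +0.5319]
  T[1,:] = [+0.0000  +0.1372  +0.1299  +0.4490  -0.9306  +0.0364]
  T[2,:] = [+0.0000  -0.1718  -0.2635  -0.7009  +1.1442  +1.0763]
  T[3,:] = [+0.0000  +0.2015  +0.2699  +0.7787  -1.7009  -1.2956]
  T[4,:] = [+0.0000  +0.0431  +0.0727  +0.2310  -0.2809  -0.8995]
  T[5,:] = [+0.0000  +0.0573  +0.1085  +0.2344  -0.7249  -1.2040]
|eigenvalues of T|: 1.4536, 0.4132, 0.4132, 0.0535, 0.0103, 0.0000.
ρ = 1.4536; 1.4536 > 1 ⇒ diverges.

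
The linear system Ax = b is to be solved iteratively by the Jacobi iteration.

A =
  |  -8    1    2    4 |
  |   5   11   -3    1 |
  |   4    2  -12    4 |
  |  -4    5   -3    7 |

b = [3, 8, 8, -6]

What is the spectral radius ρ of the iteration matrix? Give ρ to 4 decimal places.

0.8674

Write A = D+L+U with D = diag(-8, 11, -12, 7).
T_J = -D⁻¹(L+U): T[1,2] = -(-3)/(11) = +0.2727; T[1,1] = 0.
  T[0,:] = [+0.0000, +0.1250, +0.2500, +0.5000]
  T[1,:] = [-0.4545, +0.0000, +0.2727, -0.0909]
  T[2,:] = [+0.3333, +0.1667, +0.0000, +0.3333]
  T[3,:] = [+0.5714, -0.7143, +0.4286, +0.0000]
eigenvalue magnitudes: 0.8674, 0.5458, 0.5458, 0.1131.
spectral radius ρ = 0.8674; 0.8674 < 1, so it converges for any x₀.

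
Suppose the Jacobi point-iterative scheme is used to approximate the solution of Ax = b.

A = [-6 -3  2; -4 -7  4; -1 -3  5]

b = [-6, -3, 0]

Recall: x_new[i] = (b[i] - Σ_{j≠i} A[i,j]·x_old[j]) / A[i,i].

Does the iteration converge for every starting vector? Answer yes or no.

yes

Write A = D+L+U with D = diag(-6, -7, 5).
Jacobi T = -D⁻¹(L+U): T[1,0] = -(-4)/(-7) = -0.5714; T[1,1] = 0.
  T[0,:] = [+0.0000, -0.5000, +0.3333]
  T[1,:] = [-0.5714, +0.0000, +0.5714]
  T[2,:] = [+0.2000, +0.6000, +0.0000]
|eigenvalues of T|: 0.9371, 0.6599, 0.2772.
ρ(T) = max|λ| = 0.9371; 0.9371 < 1, so it converges for any x₀.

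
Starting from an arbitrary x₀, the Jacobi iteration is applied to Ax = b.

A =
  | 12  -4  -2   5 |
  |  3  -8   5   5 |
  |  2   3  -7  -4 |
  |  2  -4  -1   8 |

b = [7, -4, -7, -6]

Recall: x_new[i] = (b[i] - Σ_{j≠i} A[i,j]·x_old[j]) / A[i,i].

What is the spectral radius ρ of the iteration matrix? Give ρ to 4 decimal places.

A = D + L + U where D = diag(12, -8, -7, 8).
T_J = -D⁻¹(L+U): T[3,2] = -(-1)/(8) = +0.1250; T[3,3] = 0.
  T[0,:] = [+0.0000  +0.3333  +0.1667  -0.4167]
  T[1,:] = [+0.3750  +0.0000  +0.6250  +0.6250]
  T[2,:] = [+0.2857  +0.4286  +0.0000  -0.5714]
  T[3,:] = [-0.2500  +0.5000  +0.1250  +0.0000]
eigenvalue magnitudes: 0.9468, 0.5964, 0.5964, 0.2115.
ρ = 0.9468; 0.9468 < 1, so it converges for any x₀.

0.9468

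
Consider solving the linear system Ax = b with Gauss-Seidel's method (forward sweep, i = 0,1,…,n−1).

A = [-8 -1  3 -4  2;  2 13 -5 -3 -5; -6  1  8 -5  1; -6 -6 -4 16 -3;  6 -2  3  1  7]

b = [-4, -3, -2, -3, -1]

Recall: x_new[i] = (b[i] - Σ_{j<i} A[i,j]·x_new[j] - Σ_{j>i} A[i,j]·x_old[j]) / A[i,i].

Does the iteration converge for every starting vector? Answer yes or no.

yes

Let D = diag(-8, 13, 8, 16, 7); L, U the strict triangles.
T_GS = -(D+L)⁻¹U: row 0 first, T[0,2] = -(3)/(-8) = +0.3750; later rows by forward substitution.
  T[0,:] = [+0.0000 -0.1250 +0.3750 -0.5000 +0.2500]
  T[1,:] = [+0.0000 +0.0192 +0.3269 +0.3077 +0.3462]
  T[2,:] = [+0.0000 -0.0962 +0.2404 +0.2115 +0.0192]
  T[3,:] = [+0.0000 -0.0637 +0.3233 -0.0192 +0.4159]
  T[4,:] = [+0.0000 +0.1629 -0.3772 +0.4286 -0.1830]
moduli |λ_i(T)| = 0.6189, 0.4033, 0.1391, 0.1391, 0.0000.
ρ(T) = max|λ| = 0.6189; 0.6189 < 1 ⇒ converges.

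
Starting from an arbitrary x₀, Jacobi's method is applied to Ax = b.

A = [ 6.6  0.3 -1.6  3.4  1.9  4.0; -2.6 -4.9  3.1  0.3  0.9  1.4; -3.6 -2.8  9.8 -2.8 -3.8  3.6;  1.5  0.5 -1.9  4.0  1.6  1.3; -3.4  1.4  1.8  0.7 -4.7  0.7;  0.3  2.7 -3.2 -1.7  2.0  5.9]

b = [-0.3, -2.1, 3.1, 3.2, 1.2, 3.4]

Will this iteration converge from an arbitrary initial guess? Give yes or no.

A = D + L + U where D = diag(6.6, -4.9, 9.8, 4, -4.7, 5.9).
Jacobi T = -D⁻¹(L+U): T[2,5] = -(3.6)/(9.8) = -0.3673; T[2,2] = 0.
  T[0,:] = [+0.0000 -0.0455 +0.2424 -0.5152 -0.2879 -0.6061]
  T[1,:] = [-0.5306 +0.0000 +0.6327 +0.0612 +0.1837 +0.2857]
  T[2,:] = [+0.3673 +0.2857 +0.0000 +0.2857 +0.3878 -0.3673]
  T[3,:] = [-0.3750 -0.1250 +0.4750 +0.0000 -0.4000 -0.3250]
  T[4,:] = [-0.7234 +0.2979 +0.3830 +0.1489 +0.0000 +0.1489]
  T[5,:] = [-0.0508 -0.4576 +0.5424 +0.2881 -0.3390 +0.0000]
moduli |λ_i(T)| = 1.1659, 0.7303, 0.7303, 0.7281, 0.1527, 0.1409.
ρ = 1.1659; 1.1659 > 1 ⇒ diverges.

no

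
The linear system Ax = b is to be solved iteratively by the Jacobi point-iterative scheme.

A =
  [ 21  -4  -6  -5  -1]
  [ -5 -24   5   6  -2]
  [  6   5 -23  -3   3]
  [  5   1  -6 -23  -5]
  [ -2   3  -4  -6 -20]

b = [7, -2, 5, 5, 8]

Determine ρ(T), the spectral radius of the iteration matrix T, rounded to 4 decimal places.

0.5300

Let D = diag(21, -24, -23, -23, -20); L, U the strict triangles.
Jacobi: T = -D⁻¹(L+U), T[3,0] = -(5)/(-23) = +0.2174; T[3,3] = 0.
  T[0,:] = [+0.0000 +0.1905 +0.2857 +0.2381 +0.0476]
  T[1,:] = [-0.2083 +0.0000 +0.2083 +0.2500 -0.0833]
  T[2,:] = [+0.2609 +0.2174 +0.0000 -0.1304 +0.1304]
  T[3,:] = [+0.2174 +0.0435 -0.2609 +0.0000 -0.2174]
  T[4,:] = [-0.1000 +0.1500 -0.2000 -0.3000 +0.0000]
eigenvalue magnitudes: 0.5300, 0.3768, 0.1366, 0.1366, 0.0772.
spectral radius ρ = 0.5300; 0.5300 < 1: convergent.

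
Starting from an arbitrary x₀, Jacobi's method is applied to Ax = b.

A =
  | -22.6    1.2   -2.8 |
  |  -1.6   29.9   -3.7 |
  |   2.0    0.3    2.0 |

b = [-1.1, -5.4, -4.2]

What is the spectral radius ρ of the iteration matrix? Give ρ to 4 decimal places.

0.3521

Diagonal D = diag(-22.6, 29.9, 2); L, U strict lower/upper.
Jacobi T = -D⁻¹(L+U): T[2,1] = -(0.3)/(2) = -0.1500; T[2,2] = 0.
  T[0,:] = [+0.0000 +0.0531 -0.1239]
  T[1,:] = [+0.0535 +0.0000 +0.1237]
  T[2,:] = [-1.0000 -0.1500 +0.0000]
|roots of det(T-λI)|: 0.3521, 0.2992, 0.0529.
spectral radius ρ = 0.3521; 0.3521 < 1, so it converges for any x₀.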